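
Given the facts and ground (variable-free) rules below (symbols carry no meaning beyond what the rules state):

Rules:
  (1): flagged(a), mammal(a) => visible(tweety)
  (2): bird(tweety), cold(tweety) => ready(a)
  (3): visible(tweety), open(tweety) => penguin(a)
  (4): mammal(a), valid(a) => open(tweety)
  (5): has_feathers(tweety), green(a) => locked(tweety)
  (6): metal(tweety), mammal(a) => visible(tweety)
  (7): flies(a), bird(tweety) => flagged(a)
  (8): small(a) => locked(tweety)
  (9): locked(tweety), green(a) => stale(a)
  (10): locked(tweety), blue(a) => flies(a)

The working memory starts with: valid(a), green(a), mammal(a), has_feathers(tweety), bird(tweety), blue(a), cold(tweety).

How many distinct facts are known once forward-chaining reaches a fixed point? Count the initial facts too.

15

Round 1: (2) [bird(tweety), cold(tweety) => ready(a)]; (4) [mammal(a), valid(a) => open(tweety)]; (5) [has_feathers(tweety), green(a) => locked(tweety)]. New: ready(a), open(tweety), locked(tweety).
Round 2: (9) [locked(tweety), green(a) => stale(a)]; (10) [locked(tweety), blue(a) => flies(a)]. New: stale(a), flies(a).
Round 3: (7) [flies(a), bird(tweety) => flagged(a)]. New: flagged(a).
Round 4: (1) [flagged(a), mammal(a) => visible(tweety)]. New: visible(tweety).
Round 5: (3) [visible(tweety), open(tweety) => penguin(a)]. New: penguin(a).
Closure: {bird(tweety), blue(a), cold(tweety), flagged(a), flies(a), green(a), has_feathers(tweety), locked(tweety), mammal(a), open(tweety), penguin(a), ready(a), stale(a), valid(a), visible(tweety)} — 15 facts.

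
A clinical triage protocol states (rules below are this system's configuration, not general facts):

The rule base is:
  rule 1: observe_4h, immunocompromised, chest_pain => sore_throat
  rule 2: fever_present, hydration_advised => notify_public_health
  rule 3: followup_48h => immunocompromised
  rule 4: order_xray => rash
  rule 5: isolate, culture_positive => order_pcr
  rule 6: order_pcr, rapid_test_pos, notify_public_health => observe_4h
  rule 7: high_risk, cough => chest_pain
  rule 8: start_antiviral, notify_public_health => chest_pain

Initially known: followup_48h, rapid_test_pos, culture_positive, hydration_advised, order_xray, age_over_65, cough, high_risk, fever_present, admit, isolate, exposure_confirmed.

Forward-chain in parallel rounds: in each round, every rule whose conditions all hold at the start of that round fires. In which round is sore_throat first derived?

3

Round 1: rule 2 [fever_present, hydration_advised => notify_public_health]; rule 3 [followup_48h => immunocompromised]; rule 4 [order_xray => rash]; rule 5 [isolate, culture_positive => order_pcr]; rule 7 [high_risk, cough => chest_pain]. Adds notify_public_health, immunocompromised, rash, order_pcr, chest_pain.
Round 2: rule 6 [order_pcr, rapid_test_pos, notify_public_health => observe_4h]. Adds observe_4h.
Round 3: rule 1 [observe_4h, immunocompromised, chest_pain => sore_throat]. Adds sore_throat.
sore_throat first appears in round 3.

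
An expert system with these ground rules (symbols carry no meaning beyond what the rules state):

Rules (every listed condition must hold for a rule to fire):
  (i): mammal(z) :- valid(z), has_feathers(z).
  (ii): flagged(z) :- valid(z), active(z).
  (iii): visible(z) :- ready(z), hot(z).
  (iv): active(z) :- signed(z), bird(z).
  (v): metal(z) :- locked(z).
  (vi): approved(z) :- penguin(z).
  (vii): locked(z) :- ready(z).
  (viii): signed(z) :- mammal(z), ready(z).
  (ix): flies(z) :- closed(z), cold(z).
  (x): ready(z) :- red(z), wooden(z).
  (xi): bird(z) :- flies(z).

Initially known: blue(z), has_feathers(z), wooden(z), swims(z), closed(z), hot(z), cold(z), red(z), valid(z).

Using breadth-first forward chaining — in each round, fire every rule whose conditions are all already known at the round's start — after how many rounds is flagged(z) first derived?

Round 1: (i) [mammal(z) :- valid(z), has_feathers(z).]; (ix) [flies(z) :- closed(z), cold(z).]; (x) [ready(z) :- red(z), wooden(z).]. Adds mammal(z), flies(z), ready(z).
Round 2: (iii) [visible(z) :- ready(z), hot(z).]; (vii) [locked(z) :- ready(z).]; (viii) [signed(z) :- mammal(z), ready(z).]; (xi) [bird(z) :- flies(z).]. Adds visible(z), locked(z), signed(z), bird(z).
Round 3: (iv) [active(z) :- signed(z), bird(z).]; (v) [metal(z) :- locked(z).]. Adds active(z), metal(z).
Round 4: (ii) [flagged(z) :- valid(z), active(z).]. Adds flagged(z).
flagged(z) first appears in round 4.

4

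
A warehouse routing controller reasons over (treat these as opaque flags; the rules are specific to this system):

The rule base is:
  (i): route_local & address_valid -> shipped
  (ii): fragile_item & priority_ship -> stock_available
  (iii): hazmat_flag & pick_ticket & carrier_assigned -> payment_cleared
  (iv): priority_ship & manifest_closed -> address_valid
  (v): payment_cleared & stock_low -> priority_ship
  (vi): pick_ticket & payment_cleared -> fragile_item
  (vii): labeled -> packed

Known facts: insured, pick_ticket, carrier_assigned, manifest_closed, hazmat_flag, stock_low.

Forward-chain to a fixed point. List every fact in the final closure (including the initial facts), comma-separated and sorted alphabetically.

[1] (iii) [hazmat_flag & pick_ticket & carrier_assigned -> payment_cleared]. ⇒ new: payment_cleared.
[2] (v) [payment_cleared & stock_low -> priority_ship]; (vi) [pick_ticket & payment_cleared -> fragile_item]. ⇒ new: priority_ship, fragile_item.
[3] (ii) [fragile_item & priority_ship -> stock_available]; (iv) [priority_ship & manifest_closed -> address_valid]. ⇒ new: stock_available, address_valid.

address_valid, carrier_assigned, fragile_item, hazmat_flag, insured, manifest_closed, payment_cleared, pick_ticket, priority_ship, stock_available, stock_low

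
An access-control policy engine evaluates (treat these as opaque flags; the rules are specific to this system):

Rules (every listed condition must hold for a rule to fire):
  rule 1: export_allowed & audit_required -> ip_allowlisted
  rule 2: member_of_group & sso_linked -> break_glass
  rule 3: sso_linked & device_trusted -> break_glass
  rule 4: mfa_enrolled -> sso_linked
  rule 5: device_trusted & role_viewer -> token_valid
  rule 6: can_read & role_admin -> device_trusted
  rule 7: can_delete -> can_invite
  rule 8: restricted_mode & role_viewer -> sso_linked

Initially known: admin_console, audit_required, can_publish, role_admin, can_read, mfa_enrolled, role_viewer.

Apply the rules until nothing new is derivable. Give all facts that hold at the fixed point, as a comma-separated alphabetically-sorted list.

[1] rule 4 [mfa_enrolled -> sso_linked]; rule 6 [can_read & role_admin -> device_trusted]. ⇒ new: sso_linked, device_trusted.
[2] rule 3 [sso_linked & device_trusted -> break_glass]; rule 5 [device_trusted & role_viewer -> token_valid]. ⇒ new: break_glass, token_valid.

admin_console, audit_required, break_glass, can_publish, can_read, device_trusted, mfa_enrolled, role_admin, role_viewer, sso_linked, token_valid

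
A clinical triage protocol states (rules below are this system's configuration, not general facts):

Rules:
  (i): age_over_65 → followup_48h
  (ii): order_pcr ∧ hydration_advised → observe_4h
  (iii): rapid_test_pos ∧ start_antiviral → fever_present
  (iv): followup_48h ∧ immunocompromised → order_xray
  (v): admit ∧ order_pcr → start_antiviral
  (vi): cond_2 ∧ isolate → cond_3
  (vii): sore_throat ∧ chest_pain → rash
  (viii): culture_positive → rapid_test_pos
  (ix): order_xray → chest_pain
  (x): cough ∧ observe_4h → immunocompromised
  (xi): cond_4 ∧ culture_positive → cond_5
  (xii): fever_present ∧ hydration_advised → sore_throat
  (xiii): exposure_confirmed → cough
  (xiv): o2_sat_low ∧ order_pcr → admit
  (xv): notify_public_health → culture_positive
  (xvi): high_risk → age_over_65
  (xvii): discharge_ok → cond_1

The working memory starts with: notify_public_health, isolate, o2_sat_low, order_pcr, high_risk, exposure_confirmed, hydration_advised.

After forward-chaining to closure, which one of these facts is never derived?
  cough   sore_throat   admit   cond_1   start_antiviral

Round 1 fires (ii), (xiii), (xiv), (xv), (xvi), giving observe_4h, cough, admit, culture_positive, age_over_65.
Round 2 fires (i), (v), (viii), (x), giving followup_48h, start_antiviral, rapid_test_pos, immunocompromised.
Round 3 fires (iii), (iv), giving fever_present, order_xray.
Round 4 fires (ix), (xii), giving chest_pain, sore_throat.
Round 5 fires (vii), giving rash.
Derived: cough (round 1), admit (round 1), start_antiviral (round 2), sore_throat (round 4). cond_1 never appears in any round.

cond_1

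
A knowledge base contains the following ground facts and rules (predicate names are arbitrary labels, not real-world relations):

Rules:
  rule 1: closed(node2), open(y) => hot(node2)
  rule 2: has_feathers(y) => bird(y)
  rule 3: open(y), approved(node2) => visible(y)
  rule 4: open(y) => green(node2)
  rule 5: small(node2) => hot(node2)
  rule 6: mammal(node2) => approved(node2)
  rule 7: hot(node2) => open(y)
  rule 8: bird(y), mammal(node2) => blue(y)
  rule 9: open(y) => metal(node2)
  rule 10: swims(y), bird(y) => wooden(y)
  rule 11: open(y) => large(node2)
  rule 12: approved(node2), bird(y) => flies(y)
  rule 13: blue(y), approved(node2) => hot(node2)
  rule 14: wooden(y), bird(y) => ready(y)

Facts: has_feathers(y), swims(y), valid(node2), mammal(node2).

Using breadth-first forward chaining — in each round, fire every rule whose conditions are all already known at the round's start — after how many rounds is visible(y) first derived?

[1] rule 2 [has_feathers(y) => bird(y)]; rule 6 [mammal(node2) => approved(node2)]. ⇒ new: bird(y), approved(node2).
[2] rule 8 [bird(y), mammal(node2) => blue(y)]; rule 10 [swims(y), bird(y) => wooden(y)]; rule 12 [approved(node2), bird(y) => flies(y)]. ⇒ new: blue(y), wooden(y), flies(y).
[3] rule 13 [blue(y), approved(node2) => hot(node2)]; rule 14 [wooden(y), bird(y) => ready(y)]. ⇒ new: hot(node2), ready(y).
[4] rule 7 [hot(node2) => open(y)]. ⇒ new: open(y).
[5] rule 3 [open(y), approved(node2) => visible(y)]; rule 4 [open(y) => green(node2)]; rule 9 [open(y) => metal(node2)]; rule 11 [open(y) => large(node2)]. ⇒ new: visible(y), green(node2), metal(node2), large(node2).
visible(y) first appears in round 5.

5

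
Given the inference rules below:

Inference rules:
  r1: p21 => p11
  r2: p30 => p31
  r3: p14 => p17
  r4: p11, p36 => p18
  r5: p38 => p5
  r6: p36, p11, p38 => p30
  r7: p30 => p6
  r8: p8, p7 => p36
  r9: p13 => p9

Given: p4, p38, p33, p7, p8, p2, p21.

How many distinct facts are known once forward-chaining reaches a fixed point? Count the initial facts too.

14

Round 1 fires r1, r5, r8, giving p11, p5, p36.
Round 2 fires r4, r6, giving p18, p30.
Round 3 fires r2, r7, giving p31, p6.
Closure: {p11, p18, p2, p21, p30, p31, p33, p36, p38, p4, p5, p6, p7, p8} — 14 facts.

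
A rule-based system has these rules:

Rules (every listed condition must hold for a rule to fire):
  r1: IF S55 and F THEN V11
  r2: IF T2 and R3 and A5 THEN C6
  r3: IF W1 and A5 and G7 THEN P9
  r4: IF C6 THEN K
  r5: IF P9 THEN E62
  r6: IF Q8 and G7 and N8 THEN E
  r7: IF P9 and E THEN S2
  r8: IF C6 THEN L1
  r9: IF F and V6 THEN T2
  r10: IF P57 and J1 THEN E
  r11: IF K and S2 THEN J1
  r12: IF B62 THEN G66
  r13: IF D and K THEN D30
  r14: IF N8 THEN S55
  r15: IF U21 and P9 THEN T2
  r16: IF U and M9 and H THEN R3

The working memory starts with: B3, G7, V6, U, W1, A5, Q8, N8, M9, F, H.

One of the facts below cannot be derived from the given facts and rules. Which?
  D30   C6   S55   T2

D30

Round 1: r3 [IF W1 and A5 and G7 THEN P9]; r6 [IF Q8 and G7 and N8 THEN E]; r9 [IF F and V6 THEN T2]; r14 [IF N8 THEN S55]; r16 [IF U and M9 and H THEN R3]. New: P9, E, T2, S55, R3.
Round 2: r1 [IF S55 and F THEN V11]; r2 [IF T2 and R3 and A5 THEN C6]; r5 [IF P9 THEN E62]; r7 [IF P9 and E THEN S2]. New: V11, C6, E62, S2.
Round 3: r4 [IF C6 THEN K]; r8 [IF C6 THEN L1]. New: K, L1.
Round 4: r11 [IF K and S2 THEN J1]. New: J1.
Derived: T2 (round 1), C6 (round 2), S55 (round 1). D30 never appears in any round.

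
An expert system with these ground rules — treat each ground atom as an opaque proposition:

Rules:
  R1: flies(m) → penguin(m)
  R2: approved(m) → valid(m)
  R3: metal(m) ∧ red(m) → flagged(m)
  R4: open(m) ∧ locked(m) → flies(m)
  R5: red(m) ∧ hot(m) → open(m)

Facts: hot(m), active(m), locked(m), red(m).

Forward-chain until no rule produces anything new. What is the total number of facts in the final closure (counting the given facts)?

7

Round 1: R5 [red(m) ∧ hot(m) → open(m)]. Adds open(m).
Round 2: R4 [open(m) ∧ locked(m) → flies(m)]. Adds flies(m).
Round 3: R1 [flies(m) → penguin(m)]. Adds penguin(m).
Closure: {active(m), flies(m), hot(m), locked(m), open(m), penguin(m), red(m)} — 7 facts.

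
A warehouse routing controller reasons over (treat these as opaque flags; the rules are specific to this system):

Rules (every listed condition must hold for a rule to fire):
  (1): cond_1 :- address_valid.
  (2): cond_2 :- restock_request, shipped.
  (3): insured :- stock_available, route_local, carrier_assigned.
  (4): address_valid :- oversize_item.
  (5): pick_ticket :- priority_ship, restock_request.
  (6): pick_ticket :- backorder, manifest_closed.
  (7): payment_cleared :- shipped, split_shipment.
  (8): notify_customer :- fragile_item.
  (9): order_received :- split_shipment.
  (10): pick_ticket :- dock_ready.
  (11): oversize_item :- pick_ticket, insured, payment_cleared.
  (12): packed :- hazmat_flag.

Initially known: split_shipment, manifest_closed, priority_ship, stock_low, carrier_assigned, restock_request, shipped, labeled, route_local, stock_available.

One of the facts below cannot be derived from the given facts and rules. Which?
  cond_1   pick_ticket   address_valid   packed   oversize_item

Round 1: (2) [cond_2 :- restock_request, shipped.]; (3) [insured :- stock_available, route_local, carrier_assigned.]; (5) [pick_ticket :- priority_ship, restock_request.]; (7) [payment_cleared :- shipped, split_shipment.]; (9) [order_received :- split_shipment.]. New: cond_2, insured, pick_ticket, payment_cleared, order_received.
Round 2: (11) [oversize_item :- pick_ticket, insured, payment_cleared.]. New: oversize_item.
Round 3: (4) [address_valid :- oversize_item.]. New: address_valid.
Round 4: (1) [cond_1 :- address_valid.]. New: cond_1.
Derived: address_valid (round 3), oversize_item (round 2), cond_1 (round 4), pick_ticket (round 1). packed never appears in any round.

packed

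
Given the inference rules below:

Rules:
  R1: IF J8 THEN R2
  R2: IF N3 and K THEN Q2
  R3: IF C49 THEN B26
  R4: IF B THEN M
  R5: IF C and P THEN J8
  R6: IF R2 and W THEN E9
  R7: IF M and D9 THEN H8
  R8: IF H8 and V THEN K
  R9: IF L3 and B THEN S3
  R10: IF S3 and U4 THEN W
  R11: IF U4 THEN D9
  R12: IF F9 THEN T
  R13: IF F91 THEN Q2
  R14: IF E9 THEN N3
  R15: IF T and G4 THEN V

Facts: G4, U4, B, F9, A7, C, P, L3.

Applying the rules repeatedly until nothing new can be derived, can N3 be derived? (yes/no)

yes

Round 1 — R4, R5, R9, R11, R12, derive M, J8, S3, D9, T.
Round 2 — R1, R7, R10, R15, derive R2, H8, W, V.
Round 3 — R6, R8, derive E9, K.
Round 4 — R14, derive N3.
Round 5 — R2, derive Q2.
N3 appears in round 4, so it is derivable.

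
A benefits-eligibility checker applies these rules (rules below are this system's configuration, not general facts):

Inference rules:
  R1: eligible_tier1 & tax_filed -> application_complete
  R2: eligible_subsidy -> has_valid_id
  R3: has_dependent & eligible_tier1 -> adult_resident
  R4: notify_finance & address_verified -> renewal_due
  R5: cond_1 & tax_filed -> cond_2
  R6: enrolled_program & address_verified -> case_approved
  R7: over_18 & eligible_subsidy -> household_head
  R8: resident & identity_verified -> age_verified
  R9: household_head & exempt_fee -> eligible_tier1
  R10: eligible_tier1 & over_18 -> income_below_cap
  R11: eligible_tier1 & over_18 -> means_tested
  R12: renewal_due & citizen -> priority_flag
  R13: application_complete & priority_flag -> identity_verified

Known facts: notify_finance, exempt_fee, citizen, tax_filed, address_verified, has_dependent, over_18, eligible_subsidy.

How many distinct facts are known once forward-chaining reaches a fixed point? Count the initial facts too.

[1] R2 [eligible_subsidy -> has_valid_id]; R4 [notify_finance & address_verified -> renewal_due]; R7 [over_18 & eligible_subsidy -> household_head]. ⇒ new: has_valid_id, renewal_due, household_head.
[2] R9 [household_head & exempt_fee -> eligible_tier1]; R12 [renewal_due & citizen -> priority_flag]. ⇒ new: eligible_tier1, priority_flag.
[3] R1 [eligible_tier1 & tax_filed -> application_complete]; R3 [has_dependent & eligible_tier1 -> adult_resident]; R10 [eligible_tier1 & over_18 -> income_below_cap]; R11 [eligible_tier1 & over_18 -> means_tested]. ⇒ new: application_complete, adult_resident, income_below_cap, means_tested.
[4] R13 [application_complete & priority_flag -> identity_verified]. ⇒ new: identity_verified.
Closure: {address_verified, adult_resident, application_complete, citizen, eligible_subsidy, eligible_tier1, exempt_fee, has_dependent, has_valid_id, household_head, identity_verified, income_below_cap, means_tested, notify_finance, over_18, priority_flag, renewal_due, tax_filed} — 18 facts.

18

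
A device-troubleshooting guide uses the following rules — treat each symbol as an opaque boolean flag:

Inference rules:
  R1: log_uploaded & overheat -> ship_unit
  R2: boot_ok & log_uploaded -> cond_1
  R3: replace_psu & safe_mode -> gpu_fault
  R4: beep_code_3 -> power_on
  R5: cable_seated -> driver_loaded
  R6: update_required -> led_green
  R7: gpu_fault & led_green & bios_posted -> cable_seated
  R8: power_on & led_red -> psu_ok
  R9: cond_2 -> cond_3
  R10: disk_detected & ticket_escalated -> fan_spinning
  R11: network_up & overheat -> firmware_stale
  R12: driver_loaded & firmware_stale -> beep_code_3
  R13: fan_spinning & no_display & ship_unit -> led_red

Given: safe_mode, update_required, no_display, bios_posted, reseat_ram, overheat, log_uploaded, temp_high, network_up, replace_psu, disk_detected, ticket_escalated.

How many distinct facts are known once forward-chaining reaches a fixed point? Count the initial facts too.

23

Round 1 fires R1, R3, R6, R10, R11, giving ship_unit, gpu_fault, led_green, fan_spinning, firmware_stale.
Round 2 fires R7, R13, giving cable_seated, led_red.
Round 3 fires R5, giving driver_loaded.
Round 4 fires R12, giving beep_code_3.
Round 5 fires R4, giving power_on.
Round 6 fires R8, giving psu_ok.
Closure: {beep_code_3, bios_posted, cable_seated, disk_detected, driver_loaded, fan_spinning, firmware_stale, gpu_fault, led_green, led_red, log_uploaded, network_up, no_display, overheat, power_on, psu_ok, replace_psu, reseat_ram, safe_mode, ship_unit, temp_high, ticket_escalated, update_required} — 23 facts.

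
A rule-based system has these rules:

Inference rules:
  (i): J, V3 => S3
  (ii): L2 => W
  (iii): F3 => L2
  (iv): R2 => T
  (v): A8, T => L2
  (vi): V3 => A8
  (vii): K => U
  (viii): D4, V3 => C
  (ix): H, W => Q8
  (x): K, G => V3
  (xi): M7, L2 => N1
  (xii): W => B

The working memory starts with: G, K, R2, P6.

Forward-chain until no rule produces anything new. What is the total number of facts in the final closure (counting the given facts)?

11

Round 1: (iv) [R2 => T]; (vii) [K => U]; (x) [K, G => V3]. New: T, U, V3.
Round 2: (vi) [V3 => A8]. New: A8.
Round 3: (v) [A8, T => L2]. New: L2.
Round 4: (ii) [L2 => W]. New: W.
Round 5: (xii) [W => B]. New: B.
Closure: {A8, B, G, K, L2, P6, R2, T, U, V3, W} — 11 facts.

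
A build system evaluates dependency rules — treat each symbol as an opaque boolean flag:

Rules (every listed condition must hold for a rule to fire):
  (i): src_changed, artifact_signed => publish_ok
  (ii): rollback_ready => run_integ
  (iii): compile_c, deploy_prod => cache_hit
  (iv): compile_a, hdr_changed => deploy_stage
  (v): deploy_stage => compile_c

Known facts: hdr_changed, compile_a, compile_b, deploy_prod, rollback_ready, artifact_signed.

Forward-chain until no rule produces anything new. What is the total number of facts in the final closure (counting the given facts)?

Round 1 fires (ii), (iv), giving run_integ, deploy_stage.
Round 2 fires (v), giving compile_c.
Round 3 fires (iii), giving cache_hit.
Closure: {artifact_signed, cache_hit, compile_a, compile_b, compile_c, deploy_prod, deploy_stage, hdr_changed, rollback_ready, run_integ} — 10 facts.

10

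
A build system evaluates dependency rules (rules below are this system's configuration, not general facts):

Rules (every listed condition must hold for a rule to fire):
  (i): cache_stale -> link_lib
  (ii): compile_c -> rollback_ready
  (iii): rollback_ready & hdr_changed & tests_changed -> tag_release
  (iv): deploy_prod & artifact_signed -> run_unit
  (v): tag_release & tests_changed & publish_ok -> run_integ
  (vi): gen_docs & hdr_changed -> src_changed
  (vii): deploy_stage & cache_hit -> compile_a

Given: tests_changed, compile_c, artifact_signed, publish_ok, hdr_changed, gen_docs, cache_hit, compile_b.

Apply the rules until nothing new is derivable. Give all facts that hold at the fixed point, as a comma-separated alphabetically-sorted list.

artifact_signed, cache_hit, compile_b, compile_c, gen_docs, hdr_changed, publish_ok, rollback_ready, run_integ, src_changed, tag_release, tests_changed

Round 1: (ii) [compile_c -> rollback_ready]; (vi) [gen_docs & hdr_changed -> src_changed]. Adds rollback_ready, src_changed.
Round 2: (iii) [rollback_ready & hdr_changed & tests_changed -> tag_release]. Adds tag_release.
Round 3: (v) [tag_release & tests_changed & publish_ok -> run_integ]. Adds run_integ.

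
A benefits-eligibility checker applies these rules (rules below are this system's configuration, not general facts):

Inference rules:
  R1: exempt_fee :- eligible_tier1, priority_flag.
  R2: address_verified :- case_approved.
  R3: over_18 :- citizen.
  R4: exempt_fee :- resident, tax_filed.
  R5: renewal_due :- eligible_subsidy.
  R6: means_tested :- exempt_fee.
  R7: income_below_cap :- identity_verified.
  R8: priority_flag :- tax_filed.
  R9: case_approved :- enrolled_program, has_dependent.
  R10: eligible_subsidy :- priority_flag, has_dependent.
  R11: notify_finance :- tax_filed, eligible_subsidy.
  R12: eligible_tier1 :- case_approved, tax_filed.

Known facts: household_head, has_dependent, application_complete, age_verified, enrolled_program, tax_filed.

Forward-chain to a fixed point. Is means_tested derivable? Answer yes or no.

yes

Round 1 fires R8, R9, giving priority_flag, case_approved.
Round 2 fires R2, R10, R12, giving address_verified, eligible_subsidy, eligible_tier1.
Round 3 fires R1, R5, R11, giving exempt_fee, renewal_due, notify_finance.
Round 4 fires R6, giving means_tested.
means_tested appears in round 4, so it is derivable.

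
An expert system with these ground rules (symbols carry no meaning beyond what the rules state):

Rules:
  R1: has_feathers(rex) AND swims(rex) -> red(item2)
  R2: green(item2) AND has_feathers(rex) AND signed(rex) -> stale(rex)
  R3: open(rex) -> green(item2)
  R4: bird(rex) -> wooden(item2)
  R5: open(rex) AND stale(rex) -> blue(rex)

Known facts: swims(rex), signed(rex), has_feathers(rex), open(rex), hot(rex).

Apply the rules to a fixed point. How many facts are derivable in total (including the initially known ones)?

[1] R1 [has_feathers(rex) AND swims(rex) -> red(item2)]; R3 [open(rex) -> green(item2)]. ⇒ new: red(item2), green(item2).
[2] R2 [green(item2) AND has_feathers(rex) AND signed(rex) -> stale(rex)]. ⇒ new: stale(rex).
[3] R5 [open(rex) AND stale(rex) -> blue(rex)]. ⇒ new: blue(rex).
Closure: {blue(rex), green(item2), has_feathers(rex), hot(rex), open(rex), red(item2), signed(rex), stale(rex), swims(rex)} — 9 facts.

9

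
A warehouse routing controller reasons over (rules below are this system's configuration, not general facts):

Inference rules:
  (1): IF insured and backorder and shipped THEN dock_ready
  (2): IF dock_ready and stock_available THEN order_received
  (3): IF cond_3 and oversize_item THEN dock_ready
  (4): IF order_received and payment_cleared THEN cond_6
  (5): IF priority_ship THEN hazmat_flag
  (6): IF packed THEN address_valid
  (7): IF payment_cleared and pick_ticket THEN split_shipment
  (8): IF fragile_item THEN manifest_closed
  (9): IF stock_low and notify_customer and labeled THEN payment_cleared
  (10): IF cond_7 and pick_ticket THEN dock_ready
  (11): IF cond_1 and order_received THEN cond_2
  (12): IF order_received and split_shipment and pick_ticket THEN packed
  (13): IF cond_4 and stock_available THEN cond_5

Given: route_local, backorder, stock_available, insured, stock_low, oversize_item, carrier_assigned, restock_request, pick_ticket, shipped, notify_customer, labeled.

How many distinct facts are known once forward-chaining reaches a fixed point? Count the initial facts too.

19

Round 1: (1) [IF insured and backorder and shipped THEN dock_ready]; (9) [IF stock_low and notify_customer and labeled THEN payment_cleared]. Adds dock_ready, payment_cleared.
Round 2: (2) [IF dock_ready and stock_available THEN order_received]; (7) [IF payment_cleared and pick_ticket THEN split_shipment]. Adds order_received, split_shipment.
Round 3: (4) [IF order_received and payment_cleared THEN cond_6]; (12) [IF order_received and split_shipment and pick_ticket THEN packed]. Adds cond_6, packed.
Round 4: (6) [IF packed THEN address_valid]. Adds address_valid.
Closure: {address_valid, backorder, carrier_assigned, cond_6, dock_ready, insured, labeled, notify_customer, order_received, oversize_item, packed, payment_cleared, pick_ticket, restock_request, route_local, shipped, split_shipment, stock_available, stock_low} — 19 facts.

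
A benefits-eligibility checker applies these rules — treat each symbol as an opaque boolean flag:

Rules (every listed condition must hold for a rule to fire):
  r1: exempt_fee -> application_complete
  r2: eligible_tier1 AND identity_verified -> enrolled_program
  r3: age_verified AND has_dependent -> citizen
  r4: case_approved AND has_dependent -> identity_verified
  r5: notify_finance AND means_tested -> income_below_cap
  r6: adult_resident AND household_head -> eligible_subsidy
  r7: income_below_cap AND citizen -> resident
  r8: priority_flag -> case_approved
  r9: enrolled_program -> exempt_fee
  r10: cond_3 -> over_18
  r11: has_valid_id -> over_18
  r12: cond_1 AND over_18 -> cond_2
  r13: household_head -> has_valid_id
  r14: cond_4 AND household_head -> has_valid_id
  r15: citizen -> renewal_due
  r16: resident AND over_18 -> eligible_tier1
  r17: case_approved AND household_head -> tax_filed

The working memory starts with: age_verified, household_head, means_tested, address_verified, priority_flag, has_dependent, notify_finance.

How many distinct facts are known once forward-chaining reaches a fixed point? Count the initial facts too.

20

Round 1 — r3, r5, r8, r13, derive citizen, income_below_cap, case_approved, has_valid_id.
Round 2 — r4, r7, r11, r15, r17, derive identity_verified, resident, over_18, renewal_due, tax_filed.
Round 3 — r16, derive eligible_tier1.
Round 4 — r2, derive enrolled_program.
Round 5 — r9, derive exempt_fee.
Round 6 — r1, derive application_complete.
Closure: {address_verified, age_verified, application_complete, case_approved, citizen, eligible_tier1, enrolled_program, exempt_fee, has_dependent, has_valid_id, household_head, identity_verified, income_below_cap, means_tested, notify_finance, over_18, priority_flag, renewal_due, resident, tax_filed} — 20 facts.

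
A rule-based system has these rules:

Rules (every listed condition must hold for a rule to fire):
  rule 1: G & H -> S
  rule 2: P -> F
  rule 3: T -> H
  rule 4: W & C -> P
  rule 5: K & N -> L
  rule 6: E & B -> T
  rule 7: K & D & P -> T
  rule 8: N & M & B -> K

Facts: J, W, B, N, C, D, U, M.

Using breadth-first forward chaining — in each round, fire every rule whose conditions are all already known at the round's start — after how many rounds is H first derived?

3

Round 1: rule 4 [W & C -> P]; rule 8 [N & M & B -> K]. New: P, K.
Round 2: rule 2 [P -> F]; rule 5 [K & N -> L]; rule 7 [K & D & P -> T]. New: F, L, T.
Round 3: rule 3 [T -> H]. New: H.
H first appears in round 3.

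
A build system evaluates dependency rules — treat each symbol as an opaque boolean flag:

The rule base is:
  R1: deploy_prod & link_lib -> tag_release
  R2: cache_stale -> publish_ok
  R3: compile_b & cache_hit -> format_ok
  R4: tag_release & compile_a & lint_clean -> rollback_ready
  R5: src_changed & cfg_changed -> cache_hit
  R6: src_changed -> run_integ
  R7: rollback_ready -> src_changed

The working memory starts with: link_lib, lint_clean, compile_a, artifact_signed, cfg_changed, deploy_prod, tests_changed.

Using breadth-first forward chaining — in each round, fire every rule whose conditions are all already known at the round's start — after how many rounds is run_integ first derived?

Round 1: R1 [deploy_prod & link_lib -> tag_release]. Adds tag_release.
Round 2: R4 [tag_release & compile_a & lint_clean -> rollback_ready]. Adds rollback_ready.
Round 3: R7 [rollback_ready -> src_changed]. Adds src_changed.
Round 4: R5 [src_changed & cfg_changed -> cache_hit]; R6 [src_changed -> run_integ]. Adds cache_hit, run_integ.
run_integ first appears in round 4.

4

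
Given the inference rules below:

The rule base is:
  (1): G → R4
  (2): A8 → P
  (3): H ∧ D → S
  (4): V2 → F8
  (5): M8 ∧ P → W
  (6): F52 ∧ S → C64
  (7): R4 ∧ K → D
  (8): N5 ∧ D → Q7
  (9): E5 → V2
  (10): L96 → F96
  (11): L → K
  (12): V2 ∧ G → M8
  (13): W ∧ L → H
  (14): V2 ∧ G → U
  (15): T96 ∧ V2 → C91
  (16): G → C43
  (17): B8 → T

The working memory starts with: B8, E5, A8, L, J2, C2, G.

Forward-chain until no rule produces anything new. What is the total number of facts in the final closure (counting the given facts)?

Round 1 — (1), (2), (9), (11), (16), (17), derive R4, P, V2, K, C43, T.
Round 2 — (4), (7), (12), (14), derive F8, D, M8, U.
Round 3 — (5), derive W.
Round 4 — (13), derive H.
Round 5 — (3), derive S.
Closure: {A8, B8, C2, C43, D, E5, F8, G, H, J2, K, L, M8, P, R4, S, T, U, V2, W} — 20 facts.

20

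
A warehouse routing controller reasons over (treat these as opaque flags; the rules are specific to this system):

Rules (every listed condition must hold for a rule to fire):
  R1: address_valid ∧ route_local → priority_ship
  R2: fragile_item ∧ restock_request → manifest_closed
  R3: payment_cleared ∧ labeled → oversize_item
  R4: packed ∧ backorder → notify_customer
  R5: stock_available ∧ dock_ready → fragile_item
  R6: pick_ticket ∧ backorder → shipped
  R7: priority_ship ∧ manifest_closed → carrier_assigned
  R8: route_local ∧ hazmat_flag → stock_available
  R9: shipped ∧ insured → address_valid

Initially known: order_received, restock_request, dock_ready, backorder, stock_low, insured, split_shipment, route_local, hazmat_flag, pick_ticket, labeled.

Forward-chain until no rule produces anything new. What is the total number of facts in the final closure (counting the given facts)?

Round 1: R6 [pick_ticket ∧ backorder → shipped]; R8 [route_local ∧ hazmat_flag → stock_available]. Adds shipped, stock_available.
Round 2: R5 [stock_available ∧ dock_ready → fragile_item]; R9 [shipped ∧ insured → address_valid]. Adds fragile_item, address_valid.
Round 3: R1 [address_valid ∧ route_local → priority_ship]; R2 [fragile_item ∧ restock_request → manifest_closed]. Adds priority_ship, manifest_closed.
Round 4: R7 [priority_ship ∧ manifest_closed → carrier_assigned]. Adds carrier_assigned.
Closure: {address_valid, backorder, carrier_assigned, dock_ready, fragile_item, hazmat_flag, insured, labeled, manifest_closed, order_received, pick_ticket, priority_ship, restock_request, route_local, shipped, split_shipment, stock_available, stock_low} — 18 facts.

18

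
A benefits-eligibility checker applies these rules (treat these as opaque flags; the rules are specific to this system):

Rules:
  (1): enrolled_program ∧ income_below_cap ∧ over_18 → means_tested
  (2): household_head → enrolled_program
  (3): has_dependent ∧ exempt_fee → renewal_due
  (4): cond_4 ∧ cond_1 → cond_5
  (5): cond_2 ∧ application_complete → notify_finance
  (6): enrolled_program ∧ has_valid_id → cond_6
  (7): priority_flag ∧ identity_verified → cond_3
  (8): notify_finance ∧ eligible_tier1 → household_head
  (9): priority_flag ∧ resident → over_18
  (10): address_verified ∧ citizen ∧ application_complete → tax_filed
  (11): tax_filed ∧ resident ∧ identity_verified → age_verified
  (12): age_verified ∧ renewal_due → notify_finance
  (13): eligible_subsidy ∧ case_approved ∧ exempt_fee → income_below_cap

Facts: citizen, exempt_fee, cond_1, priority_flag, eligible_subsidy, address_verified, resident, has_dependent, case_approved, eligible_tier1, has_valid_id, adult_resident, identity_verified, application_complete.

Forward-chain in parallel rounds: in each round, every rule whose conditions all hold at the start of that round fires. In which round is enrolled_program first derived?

5

Round 1: (3) [has_dependent ∧ exempt_fee → renewal_due]; (7) [priority_flag ∧ identity_verified → cond_3]; (9) [priority_flag ∧ resident → over_18]; (10) [address_verified ∧ citizen ∧ application_complete → tax_filed]; (13) [eligible_subsidy ∧ case_approved ∧ exempt_fee → income_below_cap]. New: renewal_due, cond_3, over_18, tax_filed, income_below_cap.
Round 2: (11) [tax_filed ∧ resident ∧ identity_verified → age_verified]. New: age_verified.
Round 3: (12) [age_verified ∧ renewal_due → notify_finance]. New: notify_finance.
Round 4: (8) [notify_finance ∧ eligible_tier1 → household_head]. New: household_head.
Round 5: (2) [household_head → enrolled_program]. New: enrolled_program.
enrolled_program first appears in round 5.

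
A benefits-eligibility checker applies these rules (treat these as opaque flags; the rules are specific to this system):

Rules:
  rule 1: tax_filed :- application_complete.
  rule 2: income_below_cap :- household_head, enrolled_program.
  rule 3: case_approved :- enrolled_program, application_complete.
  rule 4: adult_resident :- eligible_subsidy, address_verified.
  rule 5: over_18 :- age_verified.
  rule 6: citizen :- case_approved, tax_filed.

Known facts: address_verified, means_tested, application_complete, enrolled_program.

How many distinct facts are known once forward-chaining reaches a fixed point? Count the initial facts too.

7

Round 1 fires rule 1, rule 3, giving tax_filed, case_approved.
Round 2 fires rule 6, giving citizen.
Closure: {address_verified, application_complete, case_approved, citizen, enrolled_program, means_tested, tax_filed} — 7 facts.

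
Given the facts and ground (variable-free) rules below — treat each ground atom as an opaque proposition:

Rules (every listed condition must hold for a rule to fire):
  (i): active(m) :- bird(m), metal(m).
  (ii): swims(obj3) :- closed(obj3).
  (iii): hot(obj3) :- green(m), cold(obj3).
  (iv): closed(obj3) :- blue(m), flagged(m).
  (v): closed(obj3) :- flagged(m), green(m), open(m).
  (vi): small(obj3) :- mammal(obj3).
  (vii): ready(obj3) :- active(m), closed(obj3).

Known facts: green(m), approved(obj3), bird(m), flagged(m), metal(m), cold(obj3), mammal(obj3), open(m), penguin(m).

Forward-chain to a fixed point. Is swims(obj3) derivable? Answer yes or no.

yes

Round 1: (i) [active(m) :- bird(m), metal(m).]; (iii) [hot(obj3) :- green(m), cold(obj3).]; (v) [closed(obj3) :- flagged(m), green(m), open(m).]; (vi) [small(obj3) :- mammal(obj3).]. New: active(m), hot(obj3), closed(obj3), small(obj3).
Round 2: (ii) [swims(obj3) :- closed(obj3).]; (vii) [ready(obj3) :- active(m), closed(obj3).]. New: swims(obj3), ready(obj3).
swims(obj3) appears in round 2, so it is derivable.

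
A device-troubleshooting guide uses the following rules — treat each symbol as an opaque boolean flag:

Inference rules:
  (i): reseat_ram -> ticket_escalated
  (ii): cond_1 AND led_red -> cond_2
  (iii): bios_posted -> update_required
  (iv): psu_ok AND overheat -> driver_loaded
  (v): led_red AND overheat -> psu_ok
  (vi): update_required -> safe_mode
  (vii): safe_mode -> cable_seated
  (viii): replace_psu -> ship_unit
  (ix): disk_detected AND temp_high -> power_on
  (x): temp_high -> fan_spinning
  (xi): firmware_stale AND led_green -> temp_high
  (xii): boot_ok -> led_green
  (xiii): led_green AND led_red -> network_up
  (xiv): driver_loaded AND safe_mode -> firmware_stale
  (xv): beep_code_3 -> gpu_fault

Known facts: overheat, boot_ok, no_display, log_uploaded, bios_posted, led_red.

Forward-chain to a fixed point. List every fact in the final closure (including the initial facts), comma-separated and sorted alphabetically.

Round 1 fires (iii), (v), (xii), giving update_required, psu_ok, led_green.
Round 2 fires (iv), (vi), (xiii), giving driver_loaded, safe_mode, network_up.
Round 3 fires (vii), (xiv), giving cable_seated, firmware_stale.
Round 4 fires (xi), giving temp_high.
Round 5 fires (x), giving fan_spinning.

bios_posted, boot_ok, cable_seated, driver_loaded, fan_spinning, firmware_stale, led_green, led_red, log_uploaded, network_up, no_display, overheat, psu_ok, safe_mode, temp_high, update_required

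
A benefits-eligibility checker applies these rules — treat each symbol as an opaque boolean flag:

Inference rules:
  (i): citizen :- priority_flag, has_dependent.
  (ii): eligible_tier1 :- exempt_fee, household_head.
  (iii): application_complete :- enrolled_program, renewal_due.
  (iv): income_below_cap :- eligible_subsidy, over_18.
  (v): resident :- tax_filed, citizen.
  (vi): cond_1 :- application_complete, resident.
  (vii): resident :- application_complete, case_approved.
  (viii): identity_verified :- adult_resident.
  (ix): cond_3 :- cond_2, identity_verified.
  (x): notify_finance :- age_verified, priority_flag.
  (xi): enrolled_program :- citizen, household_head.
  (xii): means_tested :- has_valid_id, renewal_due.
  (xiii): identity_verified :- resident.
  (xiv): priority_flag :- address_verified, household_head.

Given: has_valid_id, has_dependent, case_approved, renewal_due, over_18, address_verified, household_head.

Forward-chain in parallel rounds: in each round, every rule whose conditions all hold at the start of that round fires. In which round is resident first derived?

Round 1 — (xii), (xiv), derive means_tested, priority_flag.
Round 2 — (i), derive citizen.
Round 3 — (xi), derive enrolled_program.
Round 4 — (iii), derive application_complete.
Round 5 — (vii), derive resident.
resident first appears in round 5.

5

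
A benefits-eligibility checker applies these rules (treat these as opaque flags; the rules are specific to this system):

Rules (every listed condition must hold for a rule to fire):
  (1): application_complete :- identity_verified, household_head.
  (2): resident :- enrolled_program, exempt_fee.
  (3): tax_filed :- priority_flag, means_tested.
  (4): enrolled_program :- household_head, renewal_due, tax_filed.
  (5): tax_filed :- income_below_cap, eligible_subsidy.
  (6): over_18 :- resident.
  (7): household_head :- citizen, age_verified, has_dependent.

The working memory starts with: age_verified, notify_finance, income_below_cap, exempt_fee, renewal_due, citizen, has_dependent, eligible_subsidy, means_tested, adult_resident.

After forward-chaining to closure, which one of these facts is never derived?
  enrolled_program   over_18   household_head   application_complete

application_complete

Round 1: (5) [tax_filed :- income_below_cap, eligible_subsidy.]; (7) [household_head :- citizen, age_verified, has_dependent.]. New: tax_filed, household_head.
Round 2: (4) [enrolled_program :- household_head, renewal_due, tax_filed.]. New: enrolled_program.
Round 3: (2) [resident :- enrolled_program, exempt_fee.]. New: resident.
Round 4: (6) [over_18 :- resident.]. New: over_18.
Derived: over_18 (round 4), household_head (round 1), enrolled_program (round 2). application_complete never appears in any round.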